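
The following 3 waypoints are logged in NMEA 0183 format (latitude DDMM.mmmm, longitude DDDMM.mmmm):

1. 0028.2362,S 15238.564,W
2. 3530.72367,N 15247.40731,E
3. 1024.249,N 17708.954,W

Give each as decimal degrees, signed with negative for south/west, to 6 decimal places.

1. -0.470603, -152.642733
2. 35.512061, 152.790122
3. 10.404150, -177.149233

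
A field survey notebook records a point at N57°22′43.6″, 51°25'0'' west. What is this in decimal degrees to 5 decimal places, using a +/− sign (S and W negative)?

57.37878, -51.41667

Lat: 57° + 22/60 + 43.6/3600 = 57 + 0.366667 + 0.012111 = 57.378778
N ⇒ keep positive
Lon: 25′ + 0″ = 25.00000′; 51 + 25.00000/60 = 51.416667
hemisphere W, so the sign is −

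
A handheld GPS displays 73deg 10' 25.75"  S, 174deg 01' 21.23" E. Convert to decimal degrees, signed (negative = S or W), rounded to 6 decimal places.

-73.173819, 174.022564

Latitude: 73 + 10/60 + 25.75/3600 = 73.1738194
S ⇒ negate
Longitude: 1′ + 21.23″ = 1.35383′; 174 + 1.35383/60 = 174.0225639
E → positive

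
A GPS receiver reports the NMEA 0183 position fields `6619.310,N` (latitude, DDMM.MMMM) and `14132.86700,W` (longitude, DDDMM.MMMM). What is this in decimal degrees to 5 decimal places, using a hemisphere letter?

66.32183° N, 141.54778° W

Lat: split at 2 digits → 66° and 19.31′; 66 + 19.31/60 = 66.321833
Longitude: degrees = first 3 digits = 141, minutes = 32.867; 141 + 32.867/60 = 141.547783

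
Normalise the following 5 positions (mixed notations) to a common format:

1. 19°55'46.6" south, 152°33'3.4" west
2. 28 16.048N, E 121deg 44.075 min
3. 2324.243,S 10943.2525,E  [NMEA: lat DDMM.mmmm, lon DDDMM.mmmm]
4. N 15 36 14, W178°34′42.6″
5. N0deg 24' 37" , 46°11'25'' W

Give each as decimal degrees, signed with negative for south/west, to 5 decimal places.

1. -19.92961, -152.55094
2. 28.26747, 121.73458
3. -23.40405, 109.72088
4. 15.60389, -178.57850
5. 0.41028, -46.19028

Point 1:
  Lat: 55′ + 46.6″ = 55.77667′; 19 + 55.77667/60 = 19.929611
  S → negative
  λ: 152° + 33/60 + 3.4/3600 = 152 + 0.550000 + 0.000944 = 152.550944
  W ⇒ negate
Point 2:
  Lat: 16.048′ = 0.267467°; total 28.267467
  N ⇒ keep positive
  Lon: 121 + 44.075/60 = 121.734583
  E → positive
Point 3:
  Lat: degrees = first 2 digits = 23, minutes = 24.243; 23 + 24.243/60 = 23.404050
  S ⇒ negate
  Longitude: split at 3 digits → 109° and 43.2525′; 109 + 43.2525/60 = 109.720875
  E ⇒ keep positive
Point 4:
  Latitude: 15° + 36/60 + 14/3600 = 15 + 0.600000 + 0.003889 = 15.603889
  N ⇒ keep positive
  Lon: 178° + 34/60 + 42.6/3600 = 178 + 0.566667 + 0.011833 = 178.578500
  W → negative
Point 5:
  φ: 24′ + 37″ = 24.61667′; 0 + 24.61667/60 = 0.410278
  N ⇒ keep positive
  λ: 11′ + 25″ = 11.41667′; 46 + 11.41667/60 = 46.190278
  hemisphere W, so the sign is −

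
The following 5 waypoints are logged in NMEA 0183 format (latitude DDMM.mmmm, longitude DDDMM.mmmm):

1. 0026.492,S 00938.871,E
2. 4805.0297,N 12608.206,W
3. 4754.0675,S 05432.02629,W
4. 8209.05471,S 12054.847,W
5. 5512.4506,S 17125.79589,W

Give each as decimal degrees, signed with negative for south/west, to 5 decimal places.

Point 1:
  Lat: split at 2 digits → 00° and 26.492′; 0 + 26.492/60 = 0.441533
  S → negative
  Longitude: degrees = first 3 digits = 9, minutes = 38.871; 9 + 38.871/60 = 9.647850
  E ⇒ keep positive
Point 2:
  φ: degrees = first 2 digits = 48, minutes = 5.0297; 48 + 5.0297/60 = 48.083828
  N ⇒ keep positive
  Longitude: degrees = first 3 digits = 126, minutes = 8.206; 126 + 8.206/60 = 126.136767
  hemisphere W, so the sign is −
Point 3:
  φ: degrees = first 2 digits = 47, minutes = 54.0675; 47 + 54.0675/60 = 47.901125
  S → negative
  Lon: degrees = first 3 digits = 54, minutes = 32.02629; 54 + 32.02629/60 = 54.533772
  hemisphere W, so the sign is −
Point 4:
  Lat: degrees = first 2 digits = 82, minutes = 9.05471; 82 + 9.05471/60 = 82.150912
  hemisphere S, so the sign is −
  λ: split at 3 digits → 120° and 54.847′; 120 + 54.847/60 = 120.914117
  hemisphere W, so the sign is −
Point 5:
  Latitude: degrees = first 2 digits = 55, minutes = 12.4506; 55 + 12.4506/60 = 55.207510
  S ⇒ negate
  Longitude: degrees = first 3 digits = 171, minutes = 25.79589; 171 + 25.79589/60 = 171.429932
  hemisphere W, so the sign is −

1. -0.44153, 9.64785
2. 48.08383, -126.13677
3. -47.90113, -54.53377
4. -82.15091, -120.91412
5. -55.20751, -171.42993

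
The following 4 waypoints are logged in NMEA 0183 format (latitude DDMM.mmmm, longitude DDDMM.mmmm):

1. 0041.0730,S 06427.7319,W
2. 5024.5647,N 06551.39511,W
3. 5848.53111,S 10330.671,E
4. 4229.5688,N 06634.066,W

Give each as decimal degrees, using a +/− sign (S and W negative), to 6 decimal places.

Point 1:
  Latitude: split at 2 digits → 00° and 41.073′; 0 + 41.073/60 = 0.6845500
  S → negative
  Lon: split at 3 digits → 064° and 27.7319′; 64 + 27.7319/60 = 64.4621983
  W → negative
Point 2:
  Lat: split at 2 digits → 50° and 24.5647′; 50 + 24.5647/60 = 50.4094117
  N → positive
  Longitude: split at 3 digits → 065° and 51.39511′; 65 + 51.39511/60 = 65.8565852
  W → negative
Point 3:
  φ: split at 2 digits → 58° and 48.53111′; 58 + 48.53111/60 = 58.8088518
  S ⇒ negate
  Lon: degrees = first 3 digits = 103, minutes = 30.671; 103 + 30.671/60 = 103.5111833
  E → positive
Point 4:
  Lat: split at 2 digits → 42° and 29.5688′; 42 + 29.5688/60 = 42.4928133
  N ⇒ keep positive
  λ: split at 3 digits → 066° and 34.066′; 66 + 34.066/60 = 66.5677667
  W → negative

1. -0.684550, -64.462198
2. 50.409412, -65.856585
3. -58.808852, 103.511183
4. 42.492813, -66.567767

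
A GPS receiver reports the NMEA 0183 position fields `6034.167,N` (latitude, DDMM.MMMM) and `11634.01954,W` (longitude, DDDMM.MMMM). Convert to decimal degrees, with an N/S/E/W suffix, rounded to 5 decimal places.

Lat: degrees = first 2 digits = 60, minutes = 34.167; 60 + 34.167/60 = 60.569450
Lon: degrees = first 3 digits = 116, minutes = 34.01954; 116 + 34.01954/60 = 116.566992

60.56945° N, 116.56699° W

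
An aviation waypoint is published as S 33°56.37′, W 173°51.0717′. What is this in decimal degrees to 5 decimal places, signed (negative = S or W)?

-33.93950, -173.85120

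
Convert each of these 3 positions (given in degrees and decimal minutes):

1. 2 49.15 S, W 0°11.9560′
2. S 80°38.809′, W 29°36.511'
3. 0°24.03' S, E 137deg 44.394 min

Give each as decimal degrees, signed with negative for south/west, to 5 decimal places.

Point 1:
  Lat: 2 + 49.15/60 = 2.819167
  hemisphere S, so the sign is −
  Lon: 0 + 11.956/60 = 0.199267
  W ⇒ negate
Point 2:
  Lat: 38.809′ = 0.646817°; total 80.646817
  S ⇒ negate
  Lon: 29 + 36.511/60 = 29.608517
  hemisphere W, so the sign is −
Point 3:
  Lat: 24.03′ = 0.400500°; total 0.400500
  hemisphere S, so the sign is −
  λ: 137 + 44.394/60 = 137.739900
  E → positive

1. -2.81917, -0.19927
2. -80.64682, -29.60852
3. -0.40050, 137.73990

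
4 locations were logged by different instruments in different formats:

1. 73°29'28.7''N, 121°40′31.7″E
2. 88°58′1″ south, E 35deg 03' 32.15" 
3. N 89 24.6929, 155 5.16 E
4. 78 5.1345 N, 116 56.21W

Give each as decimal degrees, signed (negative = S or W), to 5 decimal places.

Point 1:
  φ: 73° + 29/60 + 28.7/3600 = 73 + 0.483333 + 0.007972 = 73.491306
  N ⇒ keep positive
  Lon: 40′ + 31.7″ = 40.52833′; 121 + 40.52833/60 = 121.675472
  E → positive
Point 2:
  Latitude: 58′ + 1″ = 58.01667′; 88 + 58.01667/60 = 88.966944
  hemisphere S, so the sign is −
  λ: 35 + 3/60 + 32.15/3600 = 35.058931
  E ⇒ keep positive
Point 3:
  Lat: 89 + 24.6929/60 = 89.411548
  N ⇒ keep positive
  Lon: 155 + 5.16/60 = 155.086000
  E ⇒ keep positive
Point 4:
  φ: 78 + 5.1345/60 = 78.085575
  N ⇒ keep positive
  Longitude: 56.21′ = 0.936833°; total 116.936833
  hemisphere W, so the sign is −

1. 73.49131, 121.67547
2. -88.96694, 35.05893
3. 89.41155, 155.08600
4. 78.08558, -116.93683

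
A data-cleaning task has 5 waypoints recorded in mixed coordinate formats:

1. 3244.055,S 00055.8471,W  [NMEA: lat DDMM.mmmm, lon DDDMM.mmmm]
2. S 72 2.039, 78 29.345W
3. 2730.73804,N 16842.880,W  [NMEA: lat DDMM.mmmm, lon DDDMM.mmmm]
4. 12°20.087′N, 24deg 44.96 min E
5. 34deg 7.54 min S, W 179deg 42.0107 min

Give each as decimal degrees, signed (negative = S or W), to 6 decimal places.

Point 1:
  Lat: degrees = first 2 digits = 32, minutes = 44.055; 32 + 44.055/60 = 32.7342500
  hemisphere S, so the sign is −
  Lon: degrees = first 3 digits = 0, minutes = 55.8471; 0 + 55.8471/60 = 0.9307850
  W ⇒ negate
Point 2:
  Latitude: 2.039′ = 0.033983°; total 72.0339833
  S ⇒ negate
  λ: 78 + 29.345/60 = 78.4890833
  hemisphere W, so the sign is −
Point 3:
  Lat: degrees = first 2 digits = 27, minutes = 30.73804; 27 + 30.73804/60 = 27.5123007
  N → positive
  λ: split at 3 digits → 168° and 42.88′; 168 + 42.88/60 = 168.7146667
  hemisphere W, so the sign is −
Point 4:
  Latitude: 12 + 20.087/60 = 12.3347833
  N → positive
  λ: 24 + 44.96/60 = 24.7493333
  E → positive
Point 5:
  Latitude: 34 + 7.54/60 = 34.1256667
  S ⇒ negate
  λ: 179 + 42.0107/60 = 179.7001783
  W → negative

1. -32.734250, -0.930785
2. -72.033983, -78.489083
3. 27.512301, -168.714667
4. 12.334783, 24.749333
5. -34.125667, -179.700178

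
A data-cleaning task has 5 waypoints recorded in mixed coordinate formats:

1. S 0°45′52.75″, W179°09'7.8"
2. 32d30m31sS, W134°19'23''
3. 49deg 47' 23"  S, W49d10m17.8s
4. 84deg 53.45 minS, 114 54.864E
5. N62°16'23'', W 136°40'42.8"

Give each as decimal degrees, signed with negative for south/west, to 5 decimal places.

1. -0.76465, -179.15217
2. -32.50861, -134.32306
3. -49.78972, -49.17161
4. -84.89083, 114.91440
5. 62.27306, -136.67856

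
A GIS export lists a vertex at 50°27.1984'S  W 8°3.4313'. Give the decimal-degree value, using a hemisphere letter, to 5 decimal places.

Lat: 27.1984′ = 0.453307°; total 50.453307
Lon: 8 + 3.4313/60 = 8.057188

50.45331° S, 8.05719° W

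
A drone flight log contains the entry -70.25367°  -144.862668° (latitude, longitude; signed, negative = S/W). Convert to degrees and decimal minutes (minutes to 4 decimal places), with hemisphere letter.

70° 15.2202′ S, 144° 51.7601′ W

Latitude is negative → S; |value| = 70.253670
Lat: 70° + 0.253670 × 60 = 70° 15.220200′
Longitude is negative → W; |value| = 144.862668
λ: 144° + 0.862668 × 60 = 144° 51.760080′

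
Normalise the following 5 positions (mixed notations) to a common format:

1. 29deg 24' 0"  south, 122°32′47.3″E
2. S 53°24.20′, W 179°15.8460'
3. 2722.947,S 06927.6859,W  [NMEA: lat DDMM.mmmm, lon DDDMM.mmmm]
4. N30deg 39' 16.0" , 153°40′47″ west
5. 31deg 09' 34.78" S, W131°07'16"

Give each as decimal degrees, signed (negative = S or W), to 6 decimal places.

1. -29.400000, 122.546472
2. -53.403333, -179.264100
3. -27.382450, -69.461432
4. 30.654444, -153.679722
5. -31.159661, -131.121111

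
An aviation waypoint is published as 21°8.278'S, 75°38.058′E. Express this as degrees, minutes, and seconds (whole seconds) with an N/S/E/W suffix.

21°08′17″ S, 75°38′3″ E

φ: fractional minutes 0.27800 × 60 = 16.68″
λ: 38.05800′ → 38′ and 0.05800 × 60 = 3.48″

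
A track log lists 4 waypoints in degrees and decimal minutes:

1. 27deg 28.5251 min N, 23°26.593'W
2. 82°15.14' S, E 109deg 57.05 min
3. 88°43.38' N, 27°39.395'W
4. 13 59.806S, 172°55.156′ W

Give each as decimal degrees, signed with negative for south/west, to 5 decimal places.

Point 1:
  Latitude: 27 + 28.5251/60 = 27.475418
  N → positive
  λ: 26.593′ = 0.443217°; total 23.443217
  W ⇒ negate
Point 2:
  Latitude: 82 + 15.14/60 = 82.252333
  S → negative
  Longitude: 109 + 57.05/60 = 109.950833
  E → positive
Point 3:
  Lat: 43.38′ = 0.723000°; total 88.723000
  N → positive
  Lon: 39.395′ = 0.656583°; total 27.656583
  W → negative
Point 4:
  Lat: 59.806′ = 0.996767°; total 13.996767
  hemisphere S, so the sign is −
  Lon: 172 + 55.156/60 = 172.919267
  hemisphere W, so the sign is −

1. 27.47542, -23.44322
2. -82.25233, 109.95083
3. 88.72300, -27.65658
4. -13.99677, -172.91927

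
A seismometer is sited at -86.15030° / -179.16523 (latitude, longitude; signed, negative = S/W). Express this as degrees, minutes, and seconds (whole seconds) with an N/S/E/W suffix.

Latitude is negative → S; |value| = 86.150300
Lat: 0.150300° → 9.01800′; 0.01800 × 60 = 1.08″
Longitude is negative → W; |value| = 179.165230
Longitude: 0.165230° → 9.91380′; 0.91380 × 60 = 54.83″

86°09′1″ S, 179°09′55″ W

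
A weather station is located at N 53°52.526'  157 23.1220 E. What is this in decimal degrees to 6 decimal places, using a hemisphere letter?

53.875433° N, 157.385367° E

Lat: 53 + 52.526/60 = 53.8754333
λ: 23.122′ = 0.385367°; total 157.3853667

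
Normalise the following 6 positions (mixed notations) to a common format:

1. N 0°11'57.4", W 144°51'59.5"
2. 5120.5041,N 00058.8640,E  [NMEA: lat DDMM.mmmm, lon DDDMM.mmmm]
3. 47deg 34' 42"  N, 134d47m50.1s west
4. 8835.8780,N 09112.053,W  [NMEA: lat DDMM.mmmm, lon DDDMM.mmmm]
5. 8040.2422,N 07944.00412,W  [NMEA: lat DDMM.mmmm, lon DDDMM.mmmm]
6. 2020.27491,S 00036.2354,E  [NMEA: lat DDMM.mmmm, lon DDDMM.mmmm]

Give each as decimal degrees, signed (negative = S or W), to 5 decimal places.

Point 1:
  φ: 0 + 11/60 + 57.4/3600 = 0.199278
  N ⇒ keep positive
  Lon: 144° + 51/60 + 59.5/3600 = 144 + 0.850000 + 0.016528 = 144.866528
  W ⇒ negate
Point 2:
  φ: split at 2 digits → 51° and 20.5041′; 51 + 20.5041/60 = 51.341735
  N → positive
  λ: split at 3 digits → 000° and 58.864′; 0 + 58.864/60 = 0.981067
  E ⇒ keep positive
Point 3:
  Latitude: 34′ + 42″ = 34.70000′; 47 + 34.70000/60 = 47.578333
  N ⇒ keep positive
  Longitude: 134° + 47/60 + 50.1/3600 = 134 + 0.783333 + 0.013917 = 134.797250
  W → negative
Point 4:
  φ: split at 2 digits → 88° and 35.878′; 88 + 35.878/60 = 88.597967
  N ⇒ keep positive
  Lon: degrees = first 3 digits = 91, minutes = 12.053; 91 + 12.053/60 = 91.200883
  W ⇒ negate
Point 5:
  Latitude: split at 2 digits → 80° and 40.2422′; 80 + 40.2422/60 = 80.670703
  N ⇒ keep positive
  Lon: split at 3 digits → 079° and 44.00412′; 79 + 44.00412/60 = 79.733402
  W ⇒ negate
Point 6:
  φ: degrees = first 2 digits = 20, minutes = 20.27491; 20 + 20.27491/60 = 20.337915
  S → negative
  Longitude: degrees = first 3 digits = 0, minutes = 36.2354; 0 + 36.2354/60 = 0.603923
  E → positive

1. 0.19928, -144.86653
2. 51.34174, 0.98107
3. 47.57833, -134.79725
4. 88.59797, -91.20088
5. 80.67070, -79.73340
6. -20.33792, 0.60392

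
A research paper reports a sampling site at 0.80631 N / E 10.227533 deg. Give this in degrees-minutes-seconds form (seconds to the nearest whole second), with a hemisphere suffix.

Latitude: 0.806310° → 48.37860′; 0.37860 × 60 = 22.72″
λ: whole degrees 10; 13.65198′ → 13′ and 39.12″

0°48′23″ N, 10°13′39″ E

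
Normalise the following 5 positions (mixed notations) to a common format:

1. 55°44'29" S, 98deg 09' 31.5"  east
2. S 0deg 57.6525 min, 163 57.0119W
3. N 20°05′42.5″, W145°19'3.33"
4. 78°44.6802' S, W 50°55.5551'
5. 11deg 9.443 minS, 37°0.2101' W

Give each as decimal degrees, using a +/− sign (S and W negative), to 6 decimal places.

1. -55.741389, 98.158750
2. -0.960875, -163.950198
3. 20.095139, -145.317592
4. -78.744670, -50.925918
5. -11.157383, -37.003502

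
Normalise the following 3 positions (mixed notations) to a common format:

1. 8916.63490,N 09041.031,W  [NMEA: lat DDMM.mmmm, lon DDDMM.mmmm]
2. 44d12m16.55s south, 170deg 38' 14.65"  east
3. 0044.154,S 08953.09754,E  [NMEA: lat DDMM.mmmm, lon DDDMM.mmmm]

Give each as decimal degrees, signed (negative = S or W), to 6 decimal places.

1. 89.277248, -90.683850
2. -44.204597, 170.637403
3. -0.735900, 89.884959

Point 1:
  Latitude: degrees = first 2 digits = 89, minutes = 16.6349; 89 + 16.6349/60 = 89.2772483
  N → positive
  Lon: split at 3 digits → 090° and 41.031′; 90 + 41.031/60 = 90.6838500
  hemisphere W, so the sign is −
Point 2:
  Lat: 44° + 12/60 + 16.55/3600 = 44 + 0.200000 + 0.004597 = 44.2045972
  hemisphere S, so the sign is −
  Longitude: 170° + 38/60 + 14.65/3600 = 170 + 0.633333 + 0.004069 = 170.6374028
  E → positive
Point 3:
  Lat: split at 2 digits → 00° and 44.154′; 0 + 44.154/60 = 0.7359000
  S ⇒ negate
  Lon: degrees = first 3 digits = 89, minutes = 53.09754; 89 + 53.09754/60 = 89.8849590
  E → positive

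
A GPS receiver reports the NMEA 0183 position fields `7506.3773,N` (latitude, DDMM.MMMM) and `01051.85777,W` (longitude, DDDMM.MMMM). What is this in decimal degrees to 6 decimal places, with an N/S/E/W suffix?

75.106288° N, 10.864296° W

φ: degrees = first 2 digits = 75, minutes = 6.3773; 75 + 6.3773/60 = 75.1062883
λ: split at 3 digits → 010° and 51.85777′; 10 + 51.85777/60 = 10.8642962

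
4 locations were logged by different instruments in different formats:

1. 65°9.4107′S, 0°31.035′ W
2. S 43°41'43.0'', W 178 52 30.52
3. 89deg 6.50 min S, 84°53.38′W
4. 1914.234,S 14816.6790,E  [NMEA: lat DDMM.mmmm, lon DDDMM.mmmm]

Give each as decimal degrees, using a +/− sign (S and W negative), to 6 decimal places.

1. -65.156845, -0.517250
2. -43.695278, -178.875144
3. -89.108333, -84.889667
4. -19.237233, 148.277983

Point 1:
  φ: 65 + 9.4107/60 = 65.1568450
  S ⇒ negate
  λ: 0 + 31.035/60 = 0.5172500
  hemisphere W, so the sign is −
Point 2:
  φ: 43 + 41/60 + 43/3600 = 43.6952778
  hemisphere S, so the sign is −
  Lon: 178 + 52/60 + 30.52/3600 = 178.8751444
  W ⇒ negate
Point 3:
  φ: 89 + 6.5/60 = 89.1083333
  S → negative
  Longitude: 84 + 53.38/60 = 84.8896667
  W ⇒ negate
Point 4:
  Latitude: split at 2 digits → 19° and 14.234′; 19 + 14.234/60 = 19.2372333
  S ⇒ negate
  λ: degrees = first 3 digits = 148, minutes = 16.679; 148 + 16.679/60 = 148.2779833
  E ⇒ keep positive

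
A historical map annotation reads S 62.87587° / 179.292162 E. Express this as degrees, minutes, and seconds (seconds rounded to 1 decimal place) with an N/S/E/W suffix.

62°52′33.1″ S, 179°17′31.8″ E

Latitude: 0.875870 × 60 = 52.55220′ → 52′, remainder × 60 = 33.132″
Longitude: 0.292162 × 60 = 17.52972′ → 17′, remainder × 60 = 31.783″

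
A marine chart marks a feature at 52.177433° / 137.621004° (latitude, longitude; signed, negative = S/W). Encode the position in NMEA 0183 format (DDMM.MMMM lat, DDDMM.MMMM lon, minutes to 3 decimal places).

5210.646,N / 13737.260,E

Latitude: 52° + 0.177433 × 60 = 52° 10.64598′
Lon: minutes = (137.621004 − 137) × 60 = 37.26024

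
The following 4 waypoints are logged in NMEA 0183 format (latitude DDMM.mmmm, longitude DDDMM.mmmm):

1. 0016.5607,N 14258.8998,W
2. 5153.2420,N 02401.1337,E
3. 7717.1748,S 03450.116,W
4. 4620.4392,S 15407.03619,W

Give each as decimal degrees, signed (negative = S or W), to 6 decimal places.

1. 0.276012, -142.981663
2. 51.887367, 24.018895
3. -77.286247, -34.835267
4. -46.340653, -154.117270

Point 1:
  Lat: split at 2 digits → 00° and 16.5607′; 0 + 16.5607/60 = 0.2760117
  N → positive
  Longitude: degrees = first 3 digits = 142, minutes = 58.8998; 142 + 58.8998/60 = 142.9816633
  W → negative
Point 2:
  Latitude: split at 2 digits → 51° and 53.242′; 51 + 53.242/60 = 51.8873667
  N ⇒ keep positive
  λ: split at 3 digits → 024° and 1.1337′; 24 + 1.1337/60 = 24.0188950
  E ⇒ keep positive
Point 3:
  Lat: degrees = first 2 digits = 77, minutes = 17.1748; 77 + 17.1748/60 = 77.2862467
  S → negative
  Longitude: split at 3 digits → 034° and 50.116′; 34 + 50.116/60 = 34.8352667
  W ⇒ negate
Point 4:
  Latitude: degrees = first 2 digits = 46, minutes = 20.4392; 46 + 20.4392/60 = 46.3406533
  S → negative
  Lon: degrees = first 3 digits = 154, minutes = 7.03619; 154 + 7.03619/60 = 154.1172698
  hemisphere W, so the sign is −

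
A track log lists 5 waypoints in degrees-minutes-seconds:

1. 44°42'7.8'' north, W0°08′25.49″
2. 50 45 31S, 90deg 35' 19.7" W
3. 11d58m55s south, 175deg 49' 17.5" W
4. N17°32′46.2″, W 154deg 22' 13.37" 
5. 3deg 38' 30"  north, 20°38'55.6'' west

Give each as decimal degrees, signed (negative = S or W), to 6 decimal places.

Point 1:
  φ: 44° + 42/60 + 7.8/3600 = 44 + 0.700000 + 0.002167 = 44.7021667
  N → positive
  Longitude: 8′ + 25.49″ = 8.42483′; 0 + 8.42483/60 = 0.1404139
  hemisphere W, so the sign is −
Point 2:
  Lat: 45′ + 31″ = 45.51667′; 50 + 45.51667/60 = 50.7586111
  S → negative
  λ: 90° + 35/60 + 19.7/3600 = 90 + 0.583333 + 0.005472 = 90.5888056
  hemisphere W, so the sign is −
Point 3:
  φ: 11 + 58/60 + 55/3600 = 11.9819444
  hemisphere S, so the sign is −
  Longitude: 175° + 49/60 + 17.5/3600 = 175 + 0.816667 + 0.004861 = 175.8215278
  W ⇒ negate
Point 4:
  Latitude: 17° + 32/60 + 46.2/3600 = 17 + 0.533333 + 0.012833 = 17.5461667
  N → positive
  Longitude: 22′ + 13.37″ = 22.22283′; 154 + 22.22283/60 = 154.3703806
  hemisphere W, so the sign is −
Point 5:
  Latitude: 3 + 38/60 + 30/3600 = 3.6416667
  N ⇒ keep positive
  Lon: 20° + 38/60 + 55.6/3600 = 20 + 0.633333 + 0.015444 = 20.6487778
  hemisphere W, so the sign is −

1. 44.702167, -0.140414
2. -50.758611, -90.588806
3. -11.981944, -175.821528
4. 17.546167, -154.370381
5. 3.641667, -20.648778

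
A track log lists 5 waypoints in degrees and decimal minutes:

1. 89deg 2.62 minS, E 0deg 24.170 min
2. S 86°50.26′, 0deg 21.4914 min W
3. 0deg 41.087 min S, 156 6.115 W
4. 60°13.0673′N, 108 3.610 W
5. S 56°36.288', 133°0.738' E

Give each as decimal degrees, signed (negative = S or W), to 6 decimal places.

Point 1:
  φ: 89 + 2.62/60 = 89.0436667
  S ⇒ negate
  Lon: 0 + 24.17/60 = 0.4028333
  E → positive
Point 2:
  Lat: 50.26′ = 0.837667°; total 86.8376667
  S → negative
  Lon: 21.4914′ = 0.358190°; total 0.3581900
  W ⇒ negate
Point 3:
  φ: 41.087′ = 0.684783°; total 0.6847833
  S ⇒ negate
  Longitude: 6.115′ = 0.101917°; total 156.1019167
  W ⇒ negate
Point 4:
  Lat: 60 + 13.0673/60 = 60.2177883
  N ⇒ keep positive
  λ: 3.61′ = 0.060167°; total 108.0601667
  W → negative
Point 5:
  φ: 36.288′ = 0.604800°; total 56.6048000
  hemisphere S, so the sign is −
  Lon: 133 + 0.738/60 = 133.0123000
  E ⇒ keep positive

1. -89.043667, 0.402833
2. -86.837667, -0.358190
3. -0.684783, -156.101917
4. 60.217788, -108.060167
5. -56.604800, 133.012300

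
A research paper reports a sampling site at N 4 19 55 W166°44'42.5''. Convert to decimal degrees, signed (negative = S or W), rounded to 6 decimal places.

Lat: 4° + 19/60 + 55/3600 = 4 + 0.316667 + 0.015278 = 4.3319444
N ⇒ keep positive
λ: 44′ + 42.5″ = 44.70833′; 166 + 44.70833/60 = 166.7451389
hemisphere W, so the sign is −

4.331944, -166.745139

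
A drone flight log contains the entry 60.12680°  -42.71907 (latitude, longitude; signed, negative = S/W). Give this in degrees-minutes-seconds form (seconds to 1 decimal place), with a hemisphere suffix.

60°07′36.5″ N, 42°43′8.7″ W

φ: 0.126800° → 7.60800′; 0.60800 × 60 = 36.480″
Longitude is negative → W; |value| = 42.719070
Lon: 0.719070° → 43.14420′; 0.14420 × 60 = 8.652″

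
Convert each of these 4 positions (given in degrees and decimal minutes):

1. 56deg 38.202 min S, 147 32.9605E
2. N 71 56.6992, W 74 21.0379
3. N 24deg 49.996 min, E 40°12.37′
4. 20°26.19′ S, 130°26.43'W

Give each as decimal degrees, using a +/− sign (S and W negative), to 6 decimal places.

1. -56.636700, 147.549342
2. 71.944987, -74.350632
3. 24.833267, 40.206167
4. -20.436500, -130.440500

Point 1:
  Lat: 56 + 38.202/60 = 56.6367000
  hemisphere S, so the sign is −
  Longitude: 147 + 32.9605/60 = 147.5493417
  E ⇒ keep positive
Point 2:
  Latitude: 71 + 56.6992/60 = 71.9449867
  N ⇒ keep positive
  Lon: 74 + 21.0379/60 = 74.3506317
  hemisphere W, so the sign is −
Point 3:
  Lat: 49.996′ = 0.833267°; total 24.8332667
  N ⇒ keep positive
  Lon: 40 + 12.37/60 = 40.2061667
  E ⇒ keep positive
Point 4:
  Lat: 26.19′ = 0.436500°; total 20.4365000
  hemisphere S, so the sign is −
  λ: 26.43′ = 0.440500°; total 130.4405000
  W ⇒ negate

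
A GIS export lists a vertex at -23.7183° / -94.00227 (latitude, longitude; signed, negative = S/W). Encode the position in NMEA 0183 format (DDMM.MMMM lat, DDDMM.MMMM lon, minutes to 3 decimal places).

2343.098,S / 09400.136,W

Latitude is negative → S; |value| = 23.718300
Latitude: fractional part 0.718300 → 43.09800 minutes
Longitude is negative → W; |value| = 94.002270
Lon: 94° + 0.002270 × 60 = 94° 0.13620′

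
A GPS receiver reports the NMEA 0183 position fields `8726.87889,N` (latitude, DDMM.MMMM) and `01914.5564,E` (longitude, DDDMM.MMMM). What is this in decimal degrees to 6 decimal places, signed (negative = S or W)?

87.447982, 19.242607

Lat: split at 2 digits → 87° and 26.87889′; 87 + 26.87889/60 = 87.4479815
N ⇒ keep positive
Lon: degrees = first 3 digits = 19, minutes = 14.5564; 19 + 14.5564/60 = 19.2426067
E ⇒ keep positive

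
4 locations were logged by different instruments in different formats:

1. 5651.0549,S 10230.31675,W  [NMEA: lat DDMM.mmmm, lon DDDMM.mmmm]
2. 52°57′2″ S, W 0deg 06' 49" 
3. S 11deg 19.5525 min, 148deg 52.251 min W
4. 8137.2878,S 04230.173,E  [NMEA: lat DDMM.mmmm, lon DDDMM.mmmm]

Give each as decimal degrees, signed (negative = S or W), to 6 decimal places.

1. -56.850915, -102.505279
2. -52.950556, -0.113611
3. -11.325875, -148.870850
4. -81.621463, 42.502883

Point 1:
  φ: split at 2 digits → 56° and 51.0549′; 56 + 51.0549/60 = 56.8509150
  S → negative
  λ: degrees = first 3 digits = 102, minutes = 30.31675; 102 + 30.31675/60 = 102.5052792
  W → negative
Point 2:
  φ: 57′ + 2″ = 57.03333′; 52 + 57.03333/60 = 52.9505556
  S → negative
  λ: 0 + 6/60 + 49/3600 = 0.1136111
  W ⇒ negate
Point 3:
  Latitude: 19.5525′ = 0.325875°; total 11.3258750
  S → negative
  λ: 148 + 52.251/60 = 148.8708500
  W → negative
Point 4:
  Lat: degrees = first 2 digits = 81, minutes = 37.2878; 81 + 37.2878/60 = 81.6214633
  S ⇒ negate
  λ: degrees = first 3 digits = 42, minutes = 30.173; 42 + 30.173/60 = 42.5028833
  E ⇒ keep positive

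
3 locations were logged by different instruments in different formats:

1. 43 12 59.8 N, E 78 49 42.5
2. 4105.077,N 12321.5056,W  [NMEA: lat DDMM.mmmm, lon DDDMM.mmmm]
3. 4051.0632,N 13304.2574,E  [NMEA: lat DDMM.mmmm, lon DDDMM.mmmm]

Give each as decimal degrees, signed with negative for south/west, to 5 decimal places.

Point 1:
  Lat: 43° + 12/60 + 59.8/3600 = 43 + 0.200000 + 0.016611 = 43.216611
  N ⇒ keep positive
  Longitude: 49′ + 42.5″ = 49.70833′; 78 + 49.70833/60 = 78.828472
  E ⇒ keep positive
Point 2:
  Latitude: degrees = first 2 digits = 41, minutes = 5.077; 41 + 5.077/60 = 41.084617
  N → positive
  Lon: split at 3 digits → 123° and 21.5056′; 123 + 21.5056/60 = 123.358427
  W → negative
Point 3:
  φ: split at 2 digits → 40° and 51.0632′; 40 + 51.0632/60 = 40.851053
  N → positive
  Lon: degrees = first 3 digits = 133, minutes = 4.2574; 133 + 4.2574/60 = 133.070957
  E → positive

1. 43.21661, 78.82847
2. 41.08462, -123.35843
3. 40.85105, 133.07096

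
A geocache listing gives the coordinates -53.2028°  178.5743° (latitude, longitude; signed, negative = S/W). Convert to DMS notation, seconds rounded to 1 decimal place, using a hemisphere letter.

53°12′10.1″ S, 178°34′27.5″ E

Latitude is negative → S; |value| = 53.202800
Latitude: 0.202800° → 12.16800′; 0.16800 × 60 = 10.080″
Lon: whole degrees 178; 34.45800′ → 34′ and 27.480″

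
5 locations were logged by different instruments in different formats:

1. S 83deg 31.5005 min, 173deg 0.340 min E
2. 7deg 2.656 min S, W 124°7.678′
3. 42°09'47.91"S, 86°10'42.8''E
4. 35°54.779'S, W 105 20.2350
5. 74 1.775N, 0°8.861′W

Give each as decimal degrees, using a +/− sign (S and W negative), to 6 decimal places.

Point 1:
  Latitude: 31.5005′ = 0.525008°; total 83.5250083
  S → negative
  Longitude: 173 + 0.34/60 = 173.0056667
  E ⇒ keep positive
Point 2:
  φ: 7 + 2.656/60 = 7.0442667
  S ⇒ negate
  λ: 7.678′ = 0.127967°; total 124.1279667
  hemisphere W, so the sign is −
Point 3:
  Lat: 9′ + 47.91″ = 9.79850′; 42 + 9.79850/60 = 42.1633083
  S ⇒ negate
  Longitude: 10′ + 42.8″ = 10.71333′; 86 + 10.71333/60 = 86.1785556
  E → positive
Point 4:
  φ: 54.779′ = 0.912983°; total 35.9129833
  hemisphere S, so the sign is −
  Lon: 105 + 20.235/60 = 105.3372500
  W ⇒ negate
Point 5:
  φ: 74 + 1.775/60 = 74.0295833
  N ⇒ keep positive
  Lon: 8.861′ = 0.147683°; total 0.1476833
  hemisphere W, so the sign is −

1. -83.525008, 173.005667
2. -7.044267, -124.127967
3. -42.163308, 86.178556
4. -35.912983, -105.337250
5. 74.029583, -0.147683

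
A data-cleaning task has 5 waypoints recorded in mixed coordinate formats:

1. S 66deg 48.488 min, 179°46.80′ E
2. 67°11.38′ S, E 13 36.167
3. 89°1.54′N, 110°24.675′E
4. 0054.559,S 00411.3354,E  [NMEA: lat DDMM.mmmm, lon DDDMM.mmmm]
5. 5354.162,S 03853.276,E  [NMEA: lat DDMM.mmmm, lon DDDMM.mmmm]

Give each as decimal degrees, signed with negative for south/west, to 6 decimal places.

Point 1:
  Lat: 48.488′ = 0.808133°; total 66.8081333
  S ⇒ negate
  λ: 46.8′ = 0.780000°; total 179.7800000
  E ⇒ keep positive
Point 2:
  Lat: 67 + 11.38/60 = 67.1896667
  S → negative
  λ: 36.167′ = 0.602783°; total 13.6027833
  E → positive
Point 3:
  Latitude: 89 + 1.54/60 = 89.0256667
  N → positive
  λ: 110 + 24.675/60 = 110.4112500
  E ⇒ keep positive
Point 4:
  Lat: degrees = first 2 digits = 0, minutes = 54.559; 0 + 54.559/60 = 0.9093167
  S ⇒ negate
  Lon: degrees = first 3 digits = 4, minutes = 11.3354; 4 + 11.3354/60 = 4.1889233
  E ⇒ keep positive
Point 5:
  Latitude: degrees = first 2 digits = 53, minutes = 54.162; 53 + 54.162/60 = 53.9027000
  S ⇒ negate
  Lon: split at 3 digits → 038° and 53.276′; 38 + 53.276/60 = 38.8879333
  E → positive

1. -66.808133, 179.780000
2. -67.189667, 13.602783
3. 89.025667, 110.411250
4. -0.909317, 4.188923
5. -53.902700, 38.887933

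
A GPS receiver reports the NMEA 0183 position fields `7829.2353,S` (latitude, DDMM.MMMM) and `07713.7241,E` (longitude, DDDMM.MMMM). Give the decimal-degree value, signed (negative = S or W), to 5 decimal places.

-78.48726, 77.22874

φ: degrees = first 2 digits = 78, minutes = 29.2353; 78 + 29.2353/60 = 78.487255
S → negative
λ: split at 3 digits → 077° and 13.7241′; 77 + 13.7241/60 = 77.228735
E → positive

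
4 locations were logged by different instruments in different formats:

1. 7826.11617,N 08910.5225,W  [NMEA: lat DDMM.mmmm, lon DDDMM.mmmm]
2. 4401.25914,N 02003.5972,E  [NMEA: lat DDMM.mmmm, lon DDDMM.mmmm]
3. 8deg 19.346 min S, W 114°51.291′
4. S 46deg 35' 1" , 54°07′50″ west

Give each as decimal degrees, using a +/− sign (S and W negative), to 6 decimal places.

Point 1:
  Latitude: split at 2 digits → 78° and 26.11617′; 78 + 26.11617/60 = 78.4352695
  N → positive
  λ: split at 3 digits → 089° and 10.5225′; 89 + 10.5225/60 = 89.1753750
  W ⇒ negate
Point 2:
  φ: degrees = first 2 digits = 44, minutes = 1.25914; 44 + 1.25914/60 = 44.0209857
  N → positive
  λ: degrees = first 3 digits = 20, minutes = 3.5972; 20 + 3.5972/60 = 20.0599533
  E → positive
Point 3:
  Latitude: 19.346′ = 0.322433°; total 8.3224333
  S → negative
  λ: 51.291′ = 0.854850°; total 114.8548500
  hemisphere W, so the sign is −
Point 4:
  Latitude: 46° + 35/60 + 1/3600 = 46 + 0.583333 + 0.000278 = 46.5836111
  S ⇒ negate
  Longitude: 54° + 7/60 + 50/3600 = 54 + 0.116667 + 0.013889 = 54.1305556
  W → negative

1. 78.435270, -89.175375
2. 44.020986, 20.059953
3. -8.322433, -114.854850
4. -46.583611, -54.130556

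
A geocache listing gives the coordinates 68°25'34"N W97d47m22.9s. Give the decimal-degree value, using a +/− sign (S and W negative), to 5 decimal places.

68.42611, -97.78969

φ: 68 + 25/60 + 34/3600 = 68.426111
N ⇒ keep positive
Lon: 97 + 47/60 + 22.9/3600 = 97.789694
W ⇒ negate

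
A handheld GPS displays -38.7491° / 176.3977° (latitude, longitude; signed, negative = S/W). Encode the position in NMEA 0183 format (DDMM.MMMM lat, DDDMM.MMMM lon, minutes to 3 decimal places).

3844.946,S / 17623.862,E

Latitude is negative → S; |value| = 38.749100
φ: 38° + 0.749100 × 60 = 38° 44.94600′
Lon: minutes = (176.397700 − 176) × 60 = 23.86200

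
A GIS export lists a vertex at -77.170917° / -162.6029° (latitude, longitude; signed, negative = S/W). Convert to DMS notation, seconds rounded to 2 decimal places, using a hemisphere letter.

77°10′15.30″ S, 162°36′10.44″ W

Latitude is negative → S; |value| = 77.170917
Lat: 0.170917 × 60 = 10.25502′ → 10′, remainder × 60 = 15.3012″
Longitude is negative → W; |value| = 162.602900
Longitude: whole degrees 162; 36.17400′ → 36′ and 10.4400″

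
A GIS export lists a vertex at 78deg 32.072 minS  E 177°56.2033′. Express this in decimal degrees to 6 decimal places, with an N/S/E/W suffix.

78.534533° S, 177.936722° E

Lat: 32.072′ = 0.534533°; total 78.5345333
λ: 177 + 56.2033/60 = 177.9367217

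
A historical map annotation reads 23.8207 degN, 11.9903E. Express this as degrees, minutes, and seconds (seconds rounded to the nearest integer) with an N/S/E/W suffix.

23°49′15″ N, 11°59′25″ E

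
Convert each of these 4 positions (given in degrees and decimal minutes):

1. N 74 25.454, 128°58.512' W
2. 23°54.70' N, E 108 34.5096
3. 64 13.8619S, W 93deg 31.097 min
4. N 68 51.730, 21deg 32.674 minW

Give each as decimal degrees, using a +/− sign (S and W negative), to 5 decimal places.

1. 74.42423, -128.97520
2. 23.91167, 108.57516
3. -64.23103, -93.51828
4. 68.86217, -21.54457

Point 1:
  Latitude: 25.454′ = 0.424233°; total 74.424233
  N → positive
  Lon: 128 + 58.512/60 = 128.975200
  W ⇒ negate
Point 2:
  φ: 23 + 54.7/60 = 23.911667
  N ⇒ keep positive
  Lon: 108 + 34.5096/60 = 108.575160
  E ⇒ keep positive
Point 3:
  Lat: 13.8619′ = 0.231032°; total 64.231032
  S ⇒ negate
  Lon: 93 + 31.097/60 = 93.518283
  W → negative
Point 4:
  φ: 51.73′ = 0.862167°; total 68.862167
  N → positive
  λ: 32.674′ = 0.544567°; total 21.544567
  W ⇒ negate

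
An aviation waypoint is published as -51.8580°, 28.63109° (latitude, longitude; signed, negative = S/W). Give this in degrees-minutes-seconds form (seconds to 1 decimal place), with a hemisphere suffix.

Latitude is negative → S; |value| = 51.858000
Lat: 0.858000 × 60 = 51.48000′ → 51′, remainder × 60 = 28.800″
λ: 0.631090 × 60 = 37.86540′ → 37′, remainder × 60 = 51.924″

51°51′28.8″ S, 28°37′51.9″ E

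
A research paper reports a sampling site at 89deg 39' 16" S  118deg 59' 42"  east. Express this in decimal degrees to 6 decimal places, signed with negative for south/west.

-89.654444, 118.995000

Latitude: 39′ + 16″ = 39.26667′; 89 + 39.26667/60 = 89.6544444
hemisphere S, so the sign is −
Longitude: 59′ + 42″ = 59.70000′; 118 + 59.70000/60 = 118.9950000
E ⇒ keep positive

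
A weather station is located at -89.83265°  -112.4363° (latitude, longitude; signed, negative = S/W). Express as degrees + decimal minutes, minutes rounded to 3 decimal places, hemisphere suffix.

Latitude is negative → S; |value| = 89.832650
Latitude: 89° + 0.832650 × 60 = 89° 49.95900′
Longitude is negative → W; |value| = 112.436300
Lon: fractional part 0.436300 → 26.17800 minutes

89° 49.959′ S, 112° 26.178′ W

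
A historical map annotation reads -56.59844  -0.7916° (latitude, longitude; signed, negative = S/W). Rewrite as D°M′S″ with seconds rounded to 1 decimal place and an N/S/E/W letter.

56°35′54.4″ S, 0°47′29.8″ W

Latitude is negative → S; |value| = 56.598440
φ: whole degrees 56; 35.90640′ → 35′ and 54.384″
Longitude is negative → W; |value| = 0.791600
Lon: 0.791600° → 47.49600′; 0.49600 × 60 = 29.760″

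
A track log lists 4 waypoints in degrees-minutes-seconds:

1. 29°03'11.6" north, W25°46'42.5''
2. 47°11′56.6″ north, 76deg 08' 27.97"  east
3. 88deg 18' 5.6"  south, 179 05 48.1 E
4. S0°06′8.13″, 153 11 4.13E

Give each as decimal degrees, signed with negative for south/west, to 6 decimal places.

Point 1:
  φ: 3′ + 11.6″ = 3.19333′; 29 + 3.19333/60 = 29.0532222
  N → positive
  λ: 25 + 46/60 + 42.5/3600 = 25.7784722
  hemisphere W, so the sign is −
Point 2:
  Latitude: 47° + 11/60 + 56.6/3600 = 47 + 0.183333 + 0.015722 = 47.1990556
  N ⇒ keep positive
  Longitude: 76 + 8/60 + 27.97/3600 = 76.1411028
  E ⇒ keep positive
Point 3:
  Lat: 88° + 18/60 + 5.6/3600 = 88 + 0.300000 + 0.001556 = 88.3015556
  hemisphere S, so the sign is −
  Lon: 179 + 5/60 + 48.1/3600 = 179.0966944
  E → positive
Point 4:
  φ: 0° + 6/60 + 8.13/3600 = 0 + 0.100000 + 0.002258 = 0.1022583
  hemisphere S, so the sign is −
  λ: 153 + 11/60 + 4.13/3600 = 153.1844806
  E ⇒ keep positive

1. 29.053222, -25.778472
2. 47.199056, 76.141103
3. -88.301556, 179.096694
4. -0.102258, 153.184481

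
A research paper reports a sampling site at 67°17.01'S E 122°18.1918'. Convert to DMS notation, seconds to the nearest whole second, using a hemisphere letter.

Lat: fractional minutes 0.01000 × 60 = 0.60″
Longitude: fractional minutes 0.19180 × 60 = 11.51″

67°17′1″ S, 122°18′12″ E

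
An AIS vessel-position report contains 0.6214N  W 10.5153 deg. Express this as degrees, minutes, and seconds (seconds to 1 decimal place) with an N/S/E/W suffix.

0°37′17.0″ N, 10°30′55.1″ W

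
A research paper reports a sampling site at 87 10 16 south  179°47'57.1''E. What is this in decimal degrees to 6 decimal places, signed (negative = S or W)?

Lat: 10′ + 16″ = 10.26667′; 87 + 10.26667/60 = 87.1711111
S ⇒ negate
Lon: 179° + 47/60 + 57.1/3600 = 179 + 0.783333 + 0.015861 = 179.7991944
E → positive

-87.171111, 179.799194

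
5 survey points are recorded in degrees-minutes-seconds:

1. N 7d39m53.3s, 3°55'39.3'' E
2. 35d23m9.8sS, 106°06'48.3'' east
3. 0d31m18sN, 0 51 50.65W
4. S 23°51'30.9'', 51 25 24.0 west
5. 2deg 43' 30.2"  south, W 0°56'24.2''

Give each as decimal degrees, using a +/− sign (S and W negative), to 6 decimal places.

1. 7.664806, 3.927583
2. -35.386056, 106.113417
3. 0.521667, -0.864069
4. -23.858583, -51.423333
5. -2.725056, -0.940056

Point 1:
  Lat: 39′ + 53.3″ = 39.88833′; 7 + 39.88833/60 = 7.6648056
  N → positive
  Longitude: 3 + 55/60 + 39.3/3600 = 3.9275833
  E ⇒ keep positive
Point 2:
  Lat: 35° + 23/60 + 9.8/3600 = 35 + 0.383333 + 0.002722 = 35.3860556
  S → negative
  Lon: 106° + 6/60 + 48.3/3600 = 106 + 0.100000 + 0.013417 = 106.1134167
  E → positive
Point 3:
  Lat: 31′ + 18″ = 31.30000′; 0 + 31.30000/60 = 0.5216667
  N ⇒ keep positive
  Longitude: 0° + 51/60 + 50.65/3600 = 0 + 0.850000 + 0.014069 = 0.8640694
  W ⇒ negate
Point 4:
  φ: 23° + 51/60 + 30.9/3600 = 23 + 0.850000 + 0.008583 = 23.8585833
  hemisphere S, so the sign is −
  Lon: 25′ + 24″ = 25.40000′; 51 + 25.40000/60 = 51.4233333
  W ⇒ negate
Point 5:
  φ: 43′ + 30.2″ = 43.50333′; 2 + 43.50333/60 = 2.7250556
  hemisphere S, so the sign is −
  λ: 0 + 56/60 + 24.2/3600 = 0.9400556
  W → negative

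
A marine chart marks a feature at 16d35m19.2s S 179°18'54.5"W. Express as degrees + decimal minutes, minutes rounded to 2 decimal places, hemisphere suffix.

16° 35.32′ S, 179° 18.91′ W

Latitude: seconds/60 = 0.32000; minutes = 35 + 0.32000 = 35.3200
Longitude: 18 + 54.5/60 = 18.9083′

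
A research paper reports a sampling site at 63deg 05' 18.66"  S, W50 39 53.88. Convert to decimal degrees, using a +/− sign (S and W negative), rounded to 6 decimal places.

Latitude: 63° + 5/60 + 18.66/3600 = 63 + 0.083333 + 0.005183 = 63.0885167
S ⇒ negate
Lon: 39′ + 53.88″ = 39.89800′; 50 + 39.89800/60 = 50.6649667
W → negative

-63.088517, -50.664967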